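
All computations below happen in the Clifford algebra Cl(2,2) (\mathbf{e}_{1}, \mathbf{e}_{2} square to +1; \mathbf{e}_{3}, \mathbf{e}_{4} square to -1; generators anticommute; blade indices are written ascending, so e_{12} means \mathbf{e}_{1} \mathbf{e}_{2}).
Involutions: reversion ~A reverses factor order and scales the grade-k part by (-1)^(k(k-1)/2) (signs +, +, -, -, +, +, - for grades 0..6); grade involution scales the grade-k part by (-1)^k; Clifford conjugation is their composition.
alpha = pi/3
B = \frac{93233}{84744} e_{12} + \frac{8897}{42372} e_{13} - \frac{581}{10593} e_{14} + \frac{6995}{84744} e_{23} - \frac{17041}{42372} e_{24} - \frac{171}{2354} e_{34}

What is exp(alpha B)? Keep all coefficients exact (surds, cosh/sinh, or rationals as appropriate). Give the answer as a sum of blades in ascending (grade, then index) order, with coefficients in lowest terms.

B^2 term by term: the squares give (\frac{93233}{84744})^2*(e_{12})^2 + (\frac{8897}{42372})^2*(e_{13})^2 + (-\frac{581}{10593})^2*(e_{14})^2 + (\frac{6995}{84744})^2*(e_{23})^2 + (-\frac{17041}{42372})^2*(e_{24})^2 + (-\frac{171}{2354})^2*(e_{34})^2 = \frac{8692392289}{7181545536}*(-1) + \frac{79156609}{1795386384}*(+1) + \frac{337561}{112211649}*(+1) + \frac{48930025}{7181545536}*(+1) + \frac{290395681}{1795386384}*(+1) + \frac{29241}{5541316}*(-1) = -1 (each basis 2-blade squares to minus the product of its generators' squares); cross terms between blades sharing an index anticommute and cancel; the commuting (index-disjoint) pairs give grade-4 terms 2*c*c'*(blade product), which cancel blade by blade — e_{1234}: -\frac{1771427}{11082632} + \frac{151613777}{897693192} - \frac{4064095}{448846596} = 0 — confirming B is simple. So B^2 = -1.
B^2 = -1 — since the square is negative, the closed form is circular: l = 1, alpha*l = \frac{\pi}{3}, so exp(alpha B) = cos(\frac{\pi}{3}) + (sin(\frac{\pi}{3})/1)*B = \frac{1}{2} + (\frac{\sqrt{3}}{2})*B.
Answer: \frac{1}{2} + \frac{93233 \sqrt{3}}{169488} e_{12} + \frac{8897 \sqrt{3}}{84744} e_{13} - \frac{581 \sqrt{3}}{21186} e_{14} + \frac{6995 \sqrt{3}}{169488} e_{23} - \frac{17041 \sqrt{3}}{84744} e_{24} - \frac{171 \sqrt{3}}{4708} e_{34}


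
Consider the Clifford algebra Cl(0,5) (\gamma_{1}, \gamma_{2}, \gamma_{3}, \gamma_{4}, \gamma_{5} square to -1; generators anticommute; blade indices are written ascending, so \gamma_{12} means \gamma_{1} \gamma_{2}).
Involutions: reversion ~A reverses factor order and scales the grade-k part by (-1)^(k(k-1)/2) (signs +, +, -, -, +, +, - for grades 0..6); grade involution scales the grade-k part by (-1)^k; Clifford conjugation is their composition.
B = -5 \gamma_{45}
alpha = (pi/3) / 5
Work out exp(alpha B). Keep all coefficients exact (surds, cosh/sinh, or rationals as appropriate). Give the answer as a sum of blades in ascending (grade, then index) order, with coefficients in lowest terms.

B^2 = (-5)^2*(\gamma_{45})^2 = 25*(-1) = -25 (a basis 2-blade squares to minus the product of its generators' squares).
B^2 = -25 — since the square is negative, the closed form is circular: l = 5, alpha*l = \frac{\pi}{3}, so exp(alpha B) = cos(\frac{\pi}{3}) + (sin(\frac{\pi}{3})/5)*B = \frac{1}{2} + (\frac{\sqrt{3}}{10})*B.
Answer: \frac{1}{2} - \frac{\sqrt{3}}{2} \gamma_{45}


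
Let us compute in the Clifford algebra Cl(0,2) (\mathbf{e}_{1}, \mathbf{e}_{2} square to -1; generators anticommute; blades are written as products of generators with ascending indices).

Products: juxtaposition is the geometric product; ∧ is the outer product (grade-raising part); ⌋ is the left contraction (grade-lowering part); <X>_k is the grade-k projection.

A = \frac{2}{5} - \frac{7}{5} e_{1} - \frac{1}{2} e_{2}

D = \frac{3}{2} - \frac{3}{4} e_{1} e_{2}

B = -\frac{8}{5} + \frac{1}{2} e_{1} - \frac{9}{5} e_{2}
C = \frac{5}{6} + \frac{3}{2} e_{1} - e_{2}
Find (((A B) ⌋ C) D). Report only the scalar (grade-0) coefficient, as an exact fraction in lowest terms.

step 1: -\frac{21}{25} + \frac{61}{25} e_{1} + \frac{2}{25} e_{2} + \frac{277}{100} e_{1} e_{2}
step 2: -\frac{107}{25} - \frac{63}{50} e_{1} + \frac{21}{25} e_{2}
step 3: -\frac{321}{50} - \frac{63}{25} e_{1} + \frac{63}{200} e_{2} + \frac{321}{100} e_{1} e_{2}
Answer: -\frac{321}{50}


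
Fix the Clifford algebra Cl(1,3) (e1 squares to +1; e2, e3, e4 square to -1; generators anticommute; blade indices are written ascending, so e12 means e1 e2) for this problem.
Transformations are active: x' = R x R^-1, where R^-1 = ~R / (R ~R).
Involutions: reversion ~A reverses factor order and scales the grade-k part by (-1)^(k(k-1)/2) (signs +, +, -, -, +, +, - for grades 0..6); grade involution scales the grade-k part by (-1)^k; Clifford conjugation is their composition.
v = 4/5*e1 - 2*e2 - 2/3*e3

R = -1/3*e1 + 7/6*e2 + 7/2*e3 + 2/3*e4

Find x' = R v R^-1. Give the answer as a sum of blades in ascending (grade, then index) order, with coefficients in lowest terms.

~R = -1/3*e1 + 7/6*e2 + 7/2*e3 + 2/3*e4, and R ~R = -251/18, so R^-1 = ~R / (-251/18).
R v = 22/5 - 4/15*e12 - 116/45*e13 - 8/15*e14 + 56/9*e23 + 4/3*e24 + 4/9*e34
Answer: -148/251*e1 + 1586/1255*e2 - 5806/3765*e3 - 528/1255*e4


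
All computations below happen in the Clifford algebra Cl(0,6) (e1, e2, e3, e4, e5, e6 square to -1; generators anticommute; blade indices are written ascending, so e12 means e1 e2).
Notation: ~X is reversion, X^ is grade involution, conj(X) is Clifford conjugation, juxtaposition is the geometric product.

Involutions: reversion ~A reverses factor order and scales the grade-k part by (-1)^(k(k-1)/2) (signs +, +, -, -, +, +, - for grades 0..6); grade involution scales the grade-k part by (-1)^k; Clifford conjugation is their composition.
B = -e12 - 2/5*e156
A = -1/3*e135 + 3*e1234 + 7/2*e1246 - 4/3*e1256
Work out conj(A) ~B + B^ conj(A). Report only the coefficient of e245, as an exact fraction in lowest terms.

first term: 8/15*e2 - 3*e34 - 2/15*e36 - 7/2*e46 + 4/3*e56 + 1/3*e235 + 7/5*e245 + 6/5*e23456
second term: -8/15*e2 + 3*e34 + 2/15*e36 + 7/2*e46 - 4/3*e56 + 1/3*e235 + 7/5*e245 - 6/5*e23456
Answer: 14/5


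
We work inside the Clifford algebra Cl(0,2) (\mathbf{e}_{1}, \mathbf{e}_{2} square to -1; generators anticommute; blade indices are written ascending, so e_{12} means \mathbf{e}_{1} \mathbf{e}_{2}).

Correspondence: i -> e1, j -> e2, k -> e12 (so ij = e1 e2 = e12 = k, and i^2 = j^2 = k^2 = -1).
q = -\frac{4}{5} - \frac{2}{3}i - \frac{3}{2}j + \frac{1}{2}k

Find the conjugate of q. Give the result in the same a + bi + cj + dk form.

In blades: q = -\frac{4}{5} - \frac{2}{3} e_{1} - \frac{3}{2} e_{2} + \frac{1}{2} e_{12}.
Conjugation here is Clifford conjugation: the scalar is fixed and the grade-1 and grade-2 blades all flip sign, giving -\frac{4}{5} + \frac{2}{3} e_{1} + \frac{3}{2} e_{2} - \frac{1}{2} e_{12}; translating back:
Answer: -\frac{4}{5} + \frac{2}{3}i + \frac{3}{2}j - \frac{1}{2}k


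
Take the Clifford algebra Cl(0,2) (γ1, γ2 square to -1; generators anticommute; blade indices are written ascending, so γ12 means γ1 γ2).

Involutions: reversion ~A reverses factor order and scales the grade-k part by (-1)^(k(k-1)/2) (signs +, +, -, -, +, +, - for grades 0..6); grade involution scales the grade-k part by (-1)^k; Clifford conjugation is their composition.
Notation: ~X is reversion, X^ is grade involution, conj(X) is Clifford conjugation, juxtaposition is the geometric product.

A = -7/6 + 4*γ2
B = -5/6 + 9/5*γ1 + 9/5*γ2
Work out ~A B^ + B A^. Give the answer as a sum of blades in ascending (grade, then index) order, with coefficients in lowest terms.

first term: 1471/180 + 21/10*γ1 - 37/30*γ2 + 36/5*γ12
second term: 1471/180 - 21/10*γ1 + 37/30*γ2 - 36/5*γ12
Answer: 1471/90


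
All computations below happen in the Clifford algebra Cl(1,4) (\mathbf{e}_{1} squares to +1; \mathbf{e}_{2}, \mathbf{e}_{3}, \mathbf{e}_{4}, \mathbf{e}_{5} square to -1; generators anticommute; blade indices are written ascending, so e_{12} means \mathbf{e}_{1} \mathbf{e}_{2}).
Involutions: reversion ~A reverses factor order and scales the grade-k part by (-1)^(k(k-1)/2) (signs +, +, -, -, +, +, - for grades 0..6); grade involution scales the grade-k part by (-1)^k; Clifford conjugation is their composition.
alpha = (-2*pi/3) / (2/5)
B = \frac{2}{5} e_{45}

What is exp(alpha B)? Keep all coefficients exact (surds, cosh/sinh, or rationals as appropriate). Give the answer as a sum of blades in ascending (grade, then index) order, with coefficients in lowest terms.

B^2 = (\frac{2}{5})^2*(e_{45})^2 = \frac{4}{25}*(-1) = -\frac{4}{25} (a basis 2-blade squares to minus the product of its generators' squares).
B^2 = -\frac{4}{25} — B^2 < 0, so the exponential closes trigonometrically: l = \frac{2}{5}, alpha*l = - \frac{2 \pi}{3}, so exp(alpha B) = cos(- \frac{2 \pi}{3}) + (sin(- \frac{2 \pi}{3})/(\frac{2}{5}))*B = - \frac{1}{2} + (- \frac{5 \sqrt{3}}{4})*B.
Answer: - \frac{1}{2} - \frac{\sqrt{3}}{2} e_{45}


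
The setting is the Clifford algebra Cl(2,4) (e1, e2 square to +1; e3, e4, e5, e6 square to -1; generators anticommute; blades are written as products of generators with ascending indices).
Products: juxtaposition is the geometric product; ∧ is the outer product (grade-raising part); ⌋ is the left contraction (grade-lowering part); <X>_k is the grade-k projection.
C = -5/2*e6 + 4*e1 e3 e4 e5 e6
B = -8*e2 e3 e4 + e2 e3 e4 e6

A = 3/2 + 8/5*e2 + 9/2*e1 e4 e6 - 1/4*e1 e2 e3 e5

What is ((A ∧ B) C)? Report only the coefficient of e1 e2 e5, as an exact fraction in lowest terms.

step 1: -12*e2 e3 e4 + 3/2*e2 e3 e4 e6
step 2: -6*e1 e2 e5 + 15/4*e2 e3 e4 - 48*e1 e2 e5 e6 + 30*e2 e3 e4 e6
Answer: -6


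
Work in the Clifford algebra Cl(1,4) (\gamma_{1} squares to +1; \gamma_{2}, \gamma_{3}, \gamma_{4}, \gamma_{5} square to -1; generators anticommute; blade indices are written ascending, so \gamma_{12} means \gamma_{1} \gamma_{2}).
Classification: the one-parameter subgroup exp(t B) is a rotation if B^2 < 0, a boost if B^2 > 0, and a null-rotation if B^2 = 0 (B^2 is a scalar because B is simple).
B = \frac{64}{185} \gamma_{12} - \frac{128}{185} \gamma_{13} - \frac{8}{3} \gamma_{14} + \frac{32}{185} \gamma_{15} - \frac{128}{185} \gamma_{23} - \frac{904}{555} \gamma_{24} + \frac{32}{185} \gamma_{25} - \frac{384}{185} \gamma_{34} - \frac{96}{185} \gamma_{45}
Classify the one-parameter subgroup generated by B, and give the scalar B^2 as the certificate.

B^2 term by term: the squares give (\frac{64}{185})^2*(\gamma_{12})^2 + (-\frac{128}{185})^2*(\gamma_{13})^2 + (-\frac{8}{3})^2*(\gamma_{14})^2 + (\frac{32}{185})^2*(\gamma_{15})^2 + (-\frac{128}{185})^2*(\gamma_{23})^2 + (-\frac{904}{555})^2*(\gamma_{24})^2 + (\frac{32}{185})^2*(\gamma_{25})^2 + (-\frac{384}{185})^2*(\gamma_{34})^2 + (-\frac{96}{185})^2*(\gamma_{45})^2 = \frac{4096}{34225}*(+1) + \frac{16384}{34225}*(+1) + \frac{64}{9}*(+1) + \frac{1024}{34225}*(+1) + \frac{16384}{34225}*(-1) + \frac{817216}{308025}*(-1) + \frac{1024}{34225}*(-1) + \frac{147456}{34225}*(-1) + \frac{9216}{34225}*(-1) = 0 (each basis 2-blade squares to minus the product of its generators' squares); cross terms between blades sharing an index anticommute and cancel; the commuting (index-disjoint) pairs give grade-4 terms 2*c*c'*(blade product), which cancel blade by blade — \gamma_{1234}: -\frac{49152}{34225} - \frac{231424}{102675} + \frac{2048}{555} = 0; \gamma_{1235}: \frac{8192}{34225} - \frac{8192}{34225} = 0; \gamma_{1245}: -\frac{12288}{34225} + \frac{512}{555} - \frac{57856}{102675} = 0; \gamma_{1345}: \frac{24576}{34225} - \frac{24576}{34225} = 0; \gamma_{2345}: \frac{24576}{34225} - \frac{24576}{34225} = 0 — confirming B is simple. So B^2 = 0.
Answer: null-rotation, certificate B^2 = 0. The class reads off the invariant scalar 0 directly.


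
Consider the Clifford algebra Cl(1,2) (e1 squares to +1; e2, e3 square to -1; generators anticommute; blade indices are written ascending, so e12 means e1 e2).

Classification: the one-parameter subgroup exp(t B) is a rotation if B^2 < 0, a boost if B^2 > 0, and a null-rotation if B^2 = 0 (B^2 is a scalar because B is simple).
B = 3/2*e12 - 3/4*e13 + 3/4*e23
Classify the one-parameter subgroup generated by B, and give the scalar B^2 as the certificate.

B^2 term by term: the squares give (3/2)^2*(e12)^2 + (-3/4)^2*(e13)^2 + (3/4)^2*(e23)^2 = 9/4*(+1) + 9/16*(+1) + 9/16*(-1) = 9/4 (each basis 2-blade squares to minus the product of its generators' squares); cross terms between blades sharing an index anticommute and cancel. So B^2 = 9/4.
Answer: boost, certificate B^2 = 9/4. Check the certificate: B^2 = 9/4, and that sign is decisive whatever form B takes.


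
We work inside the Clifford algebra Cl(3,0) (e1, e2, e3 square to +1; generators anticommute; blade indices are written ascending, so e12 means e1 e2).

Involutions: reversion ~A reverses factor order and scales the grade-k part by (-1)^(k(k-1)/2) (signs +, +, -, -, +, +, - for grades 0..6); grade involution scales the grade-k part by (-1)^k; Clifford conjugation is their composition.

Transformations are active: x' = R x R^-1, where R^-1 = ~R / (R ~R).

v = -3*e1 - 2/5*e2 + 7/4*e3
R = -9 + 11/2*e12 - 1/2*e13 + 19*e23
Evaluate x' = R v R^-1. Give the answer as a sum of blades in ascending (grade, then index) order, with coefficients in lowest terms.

~R = -9 - 11/2*e12 + 1/2*e13 - 19*e23, and R ~R = 945/2, so R^-1 = ~R / (945/2).
R v = 957/40*e1 + 1067/20*e2 - 193/20*e3 - 1903/40*e123
Answer: -1642/945*e1 - 6551/3780*e2 - 2353/945*e3


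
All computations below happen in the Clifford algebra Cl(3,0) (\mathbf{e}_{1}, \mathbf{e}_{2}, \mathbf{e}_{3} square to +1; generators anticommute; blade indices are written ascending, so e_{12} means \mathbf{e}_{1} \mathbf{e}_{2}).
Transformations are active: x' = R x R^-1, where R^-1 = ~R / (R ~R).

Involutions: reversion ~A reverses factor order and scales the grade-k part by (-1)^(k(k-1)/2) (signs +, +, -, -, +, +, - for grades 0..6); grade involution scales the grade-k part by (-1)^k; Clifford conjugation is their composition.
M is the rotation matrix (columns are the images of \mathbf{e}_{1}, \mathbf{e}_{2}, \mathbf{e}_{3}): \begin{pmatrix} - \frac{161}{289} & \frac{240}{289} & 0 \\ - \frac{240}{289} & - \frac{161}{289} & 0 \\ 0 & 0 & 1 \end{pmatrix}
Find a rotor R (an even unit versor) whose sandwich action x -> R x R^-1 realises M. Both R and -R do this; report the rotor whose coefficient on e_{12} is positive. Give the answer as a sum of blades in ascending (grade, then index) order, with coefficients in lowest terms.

Method: write R = a + b12*e_{12} + b13*e_{13} + b23*e_{23} with a^2 + b12^2 + b13^2 + b23^2 = 1 (so R^-1 = ~R). Expanding the columns R e_j ~R gives tr M = 4a^2 - 1 and, from the antisymmetric part, M21 - M12 = -4a*b12, M13 - M31 = 4a*b13, M32 - M23 = -4a*b23.
Here tr M = -\frac{33}{289}, so a^2 = (1 + tr M)/4 = \frac{64}{289} and a = ±\frac{8}{17}. Taking a = \frac{8}{17}: M21 - M12 = -\frac{480}{289}, M13 - M31 = 0, M32 - M23 = 0, giving b12 = \frac{15}{17}, b13 = 0, b23 = 0, i.e. R = \frac{8}{17} + \frac{15}{17} e_{12}.
Its e_{12} coefficient is already positive.
Answer: \frac{8}{17} + \frac{15}{17} e_{12}. Key observation: the double cover Spin(3) -> SO(3) sends R and -R to the same matrix (trace -\frac{33}{289} here), so the stated sign of the e_{12} coefficient is what selects one sheet.


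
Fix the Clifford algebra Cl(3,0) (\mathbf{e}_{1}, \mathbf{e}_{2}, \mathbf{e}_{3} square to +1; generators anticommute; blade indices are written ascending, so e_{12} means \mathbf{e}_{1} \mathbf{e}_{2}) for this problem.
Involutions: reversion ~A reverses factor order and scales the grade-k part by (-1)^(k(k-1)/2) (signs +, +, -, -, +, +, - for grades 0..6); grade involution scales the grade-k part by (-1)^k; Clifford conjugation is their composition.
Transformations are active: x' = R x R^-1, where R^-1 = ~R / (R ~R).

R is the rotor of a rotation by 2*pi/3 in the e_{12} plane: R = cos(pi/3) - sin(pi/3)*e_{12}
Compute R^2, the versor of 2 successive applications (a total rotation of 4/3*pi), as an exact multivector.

Half-angle bookkeeping: 2 applications in e_{12} add up to rotor phase 2*pi/3 = \frac{2 \pi}{3}, so R^2 = cos(\frac{2 \pi}{3}) - sin(\frac{2 \pi}{3})*e_{12}.
cos(\frac{2 \pi}{3}) = - \frac{1}{2} and sin(\frac{2 \pi}{3}) = \frac{\sqrt{3}}{2}, so R^2 = -\frac{1}{2} - \frac{\sqrt{3}}{2} e_{12}. The net rotation is 4/3*pi; the rotor keeps the half-angle phase exactly.
Answer: -\frac{1}{2} - \frac{\sqrt{3}}{2} e_{12}


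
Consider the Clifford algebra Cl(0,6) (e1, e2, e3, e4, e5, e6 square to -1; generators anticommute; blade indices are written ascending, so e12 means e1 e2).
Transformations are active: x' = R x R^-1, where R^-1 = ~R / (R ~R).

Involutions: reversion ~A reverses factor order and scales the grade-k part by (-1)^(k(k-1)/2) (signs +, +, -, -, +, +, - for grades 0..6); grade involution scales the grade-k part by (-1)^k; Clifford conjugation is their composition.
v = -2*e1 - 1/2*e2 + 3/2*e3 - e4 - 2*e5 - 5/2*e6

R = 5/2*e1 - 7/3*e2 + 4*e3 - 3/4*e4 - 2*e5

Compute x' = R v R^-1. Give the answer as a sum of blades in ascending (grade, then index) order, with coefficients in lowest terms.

~R = 5/2*e1 - 7/3*e2 + 4*e3 - 3/4*e4 - 2*e5, and R ~R = -4645/144, so R^-1 = ~R / (-4645/144).
R v = -83/12 - 71/12*e12 + 47/4*e13 - 4*e14 - 9*e15 - 25/4*e16 - 3/2*e23 + 47/24*e24 + 11/3*e25 + 35/6*e26 - 23/8*e34 - 5*e35 - 10*e36 - 1/2*e45 + 15/8*e46 + 5*e56
Answer: 2854/929*e1 - 4651/9290*e2 + 2001/9290*e3 + 3151/4645*e4 + 5306/4645*e5 + 5/2*e6


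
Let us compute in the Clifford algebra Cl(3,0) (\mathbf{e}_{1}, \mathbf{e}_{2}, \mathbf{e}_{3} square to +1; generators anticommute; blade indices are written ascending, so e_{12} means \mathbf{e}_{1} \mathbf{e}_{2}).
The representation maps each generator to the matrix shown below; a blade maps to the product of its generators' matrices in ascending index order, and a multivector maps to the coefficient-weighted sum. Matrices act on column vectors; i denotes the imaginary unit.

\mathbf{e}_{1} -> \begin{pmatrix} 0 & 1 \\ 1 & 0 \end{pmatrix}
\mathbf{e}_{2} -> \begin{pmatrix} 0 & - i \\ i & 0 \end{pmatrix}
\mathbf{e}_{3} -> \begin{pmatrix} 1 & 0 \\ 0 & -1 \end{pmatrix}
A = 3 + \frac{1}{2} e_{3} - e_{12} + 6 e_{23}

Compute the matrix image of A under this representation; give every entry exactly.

Bivector images (products of the table entries): rho(e_{12}) = rho(\mathbf{e}_{1})rho(\mathbf{e}_{2}) = \begin{pmatrix} i & 0 \\ 0 & - i \end{pmatrix}; rho(e_{23}) = rho(\mathbf{e}_{2})rho(\mathbf{e}_{3}) = \begin{pmatrix} 0 & i \\ i & 0 \end{pmatrix}.
M = (3)*1 + (\frac{1}{2})*rho(e_{3}) + (-1)*rho(e_{12}) + (6)*rho(e_{23}), summed entrywise (1 is the identity matrix):
Answer: \begin{pmatrix} \frac{7}{2} - i & 6 i \\ 6 i & \frac{5}{2} + i \end{pmatrix}


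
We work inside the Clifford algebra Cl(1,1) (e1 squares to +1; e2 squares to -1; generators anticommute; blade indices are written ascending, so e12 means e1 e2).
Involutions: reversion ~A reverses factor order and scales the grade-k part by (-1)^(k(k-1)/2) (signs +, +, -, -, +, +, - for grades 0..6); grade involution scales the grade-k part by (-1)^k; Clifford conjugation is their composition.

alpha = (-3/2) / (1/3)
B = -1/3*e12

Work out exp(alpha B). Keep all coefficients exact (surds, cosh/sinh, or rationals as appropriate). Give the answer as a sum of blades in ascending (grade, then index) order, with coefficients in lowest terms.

B^2 = (-1/3)^2*(e12)^2 = 1/9*(+1) = 1/9 (a basis 2-blade squares to minus the product of its generators' squares).
B^2 = 1/9 — B^2 > 0, so the exponential closes hyperbolically: l = 1/3, alpha*l = -3/2, so exp(alpha B) = cosh(-3/2) + (sinh(-3/2)/(1/3))*B = cosh(3/2) + (-3*sinh(3/2))*B.
Answer: cosh(3/2) + sinh(3/2)*e12


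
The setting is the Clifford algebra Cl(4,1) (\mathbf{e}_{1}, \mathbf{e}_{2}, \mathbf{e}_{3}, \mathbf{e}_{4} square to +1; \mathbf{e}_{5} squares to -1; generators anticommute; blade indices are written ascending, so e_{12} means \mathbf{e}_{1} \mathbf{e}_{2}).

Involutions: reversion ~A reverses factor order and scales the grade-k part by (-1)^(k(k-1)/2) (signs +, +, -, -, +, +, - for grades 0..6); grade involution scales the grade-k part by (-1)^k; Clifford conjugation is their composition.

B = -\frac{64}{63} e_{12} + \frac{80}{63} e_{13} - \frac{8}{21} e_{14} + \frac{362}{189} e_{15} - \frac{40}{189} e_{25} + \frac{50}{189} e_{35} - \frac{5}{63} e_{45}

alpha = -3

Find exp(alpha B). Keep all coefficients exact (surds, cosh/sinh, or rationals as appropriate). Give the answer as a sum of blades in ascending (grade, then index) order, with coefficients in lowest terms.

B^2 term by term: the squares give (-\frac{64}{63})^2*(e_{12})^2 + (\frac{80}{63})^2*(e_{13})^2 + (-\frac{8}{21})^2*(e_{14})^2 + (\frac{362}{189})^2*(e_{15})^2 + (-\frac{40}{189})^2*(e_{25})^2 + (\frac{50}{189})^2*(e_{35})^2 + (-\frac{5}{63})^2*(e_{45})^2 = \frac{4096}{3969}*(-1) + \frac{6400}{3969}*(-1) + \frac{64}{441}*(-1) + \frac{131044}{35721}*(+1) + \frac{1600}{35721}*(+1) + \frac{2500}{35721}*(+1) + \frac{25}{3969}*(+1) = 1 (each basis 2-blade squares to minus the product of its generators' squares); cross terms between blades sharing an index anticommute and cancel; the commuting (index-disjoint) pairs give grade-4 terms 2*c*c'*(blade product), which cancel blade by blade — e_{1235}: -\frac{6400}{11907} + \frac{6400}{11907} = 0; e_{1245}: \frac{640}{3969} - \frac{640}{3969} = 0; e_{1345}: -\frac{800}{3969} + \frac{800}{3969} = 0 — confirming B is simple. So B^2 = 1.
B^2 = 1 — since the square is positive, the closed form is hyperbolic: l = 1, alpha*l = -3, so exp(alpha B) = cosh(-3) + (sinh(-3)/1)*B = \cosh{\left(3 \right)} + (- \sinh{\left(3 \right)})*B.
Answer: \cosh{\left(3 \right)} + \frac{64 \sinh{\left(3 \right)}}{63} e_{12} - \frac{80 \sinh{\left(3 \right)}}{63} e_{13} + \frac{8 \sinh{\left(3 \right)}}{21} e_{14} - \frac{362 \sinh{\left(3 \right)}}{189} e_{15} + \frac{40 \sinh{\left(3 \right)}}{189} e_{25} - \frac{50 \sinh{\left(3 \right)}}{189} e_{35} + \frac{5 \sinh{\left(3 \right)}}{63} e_{45}


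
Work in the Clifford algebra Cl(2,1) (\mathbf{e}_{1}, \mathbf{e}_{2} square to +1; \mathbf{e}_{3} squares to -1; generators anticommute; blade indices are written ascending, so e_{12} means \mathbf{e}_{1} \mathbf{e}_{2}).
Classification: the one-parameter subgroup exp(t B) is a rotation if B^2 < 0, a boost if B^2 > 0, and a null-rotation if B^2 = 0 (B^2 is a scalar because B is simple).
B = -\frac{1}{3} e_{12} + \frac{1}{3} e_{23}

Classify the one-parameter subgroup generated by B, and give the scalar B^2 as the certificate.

B^2 term by term: the squares give (-\frac{1}{3})^2*(e_{12})^2 + (\frac{1}{3})^2*(e_{23})^2 = \frac{1}{9}*(-1) + \frac{1}{9}*(+1) = 0 (each basis 2-blade squares to minus the product of its generators' squares); cross terms between blades sharing an index anticommute and cancel. So B^2 = 0.
Answer: null-rotation, certificate B^2 = 0. The class reads off the invariant scalar 0 directly.


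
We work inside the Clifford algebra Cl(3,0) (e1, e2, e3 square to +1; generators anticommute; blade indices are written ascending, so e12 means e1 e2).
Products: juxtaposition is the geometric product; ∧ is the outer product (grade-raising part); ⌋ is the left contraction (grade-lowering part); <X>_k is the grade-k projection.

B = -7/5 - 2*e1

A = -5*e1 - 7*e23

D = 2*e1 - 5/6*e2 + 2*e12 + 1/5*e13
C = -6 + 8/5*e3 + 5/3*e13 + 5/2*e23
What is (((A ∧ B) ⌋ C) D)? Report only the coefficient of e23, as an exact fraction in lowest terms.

step 1: 7*e1 + 49/5*e23 + 14*e123
step 2: -49/2 + 35/3*e3
step 3: -154/3*e1 + 245/12*e2 - 49*e12 - 847/30*e13 + 175/18*e23 + 70/3*e123
Answer: 175/18


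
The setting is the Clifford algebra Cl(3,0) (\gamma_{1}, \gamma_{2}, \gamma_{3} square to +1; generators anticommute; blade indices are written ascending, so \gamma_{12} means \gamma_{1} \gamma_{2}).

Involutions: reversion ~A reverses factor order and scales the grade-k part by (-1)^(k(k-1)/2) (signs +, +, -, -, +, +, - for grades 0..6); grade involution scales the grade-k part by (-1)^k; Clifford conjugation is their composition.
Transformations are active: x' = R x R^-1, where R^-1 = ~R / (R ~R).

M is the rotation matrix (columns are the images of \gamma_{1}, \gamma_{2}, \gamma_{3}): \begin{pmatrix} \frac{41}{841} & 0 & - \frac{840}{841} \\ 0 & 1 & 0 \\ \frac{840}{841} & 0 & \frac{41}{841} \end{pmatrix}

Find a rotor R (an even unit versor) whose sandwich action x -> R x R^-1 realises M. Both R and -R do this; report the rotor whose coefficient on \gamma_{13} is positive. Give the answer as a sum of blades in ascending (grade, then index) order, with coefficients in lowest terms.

Method: write R = a + b12*\gamma_{12} + b13*\gamma_{13} + b23*\gamma_{23} with a^2 + b12^2 + b13^2 + b23^2 = 1 (so R^-1 = ~R). Expanding the columns R e_j ~R gives tr M = 4a^2 - 1 and, from the antisymmetric part, M21 - M12 = -4a*b12, M13 - M31 = 4a*b13, M32 - M23 = -4a*b23.
Here tr M = \frac{923}{841}, so a^2 = (1 + tr M)/4 = \frac{441}{841} and a = ±\frac{21}{29}. Taking a = \frac{21}{29}: M21 - M12 = 0, M13 - M31 = -\frac{1680}{841}, M32 - M23 = 0, giving b12 = 0, b13 = -\frac{20}{29}, b23 = 0, i.e. R = \frac{21}{29} - \frac{20}{29} \gamma_{13}.
Its \gamma_{13} coefficient is negative, so report the other preimage -R.
Answer: -\frac{21}{29} + \frac{20}{29} \gamma_{13}. Sheet selection: the two-to-one cover makes ±R indistinguishable at the matrix level (trace \frac{923}{841}), so uniqueness comes from the required sign on \gamma_{13}.


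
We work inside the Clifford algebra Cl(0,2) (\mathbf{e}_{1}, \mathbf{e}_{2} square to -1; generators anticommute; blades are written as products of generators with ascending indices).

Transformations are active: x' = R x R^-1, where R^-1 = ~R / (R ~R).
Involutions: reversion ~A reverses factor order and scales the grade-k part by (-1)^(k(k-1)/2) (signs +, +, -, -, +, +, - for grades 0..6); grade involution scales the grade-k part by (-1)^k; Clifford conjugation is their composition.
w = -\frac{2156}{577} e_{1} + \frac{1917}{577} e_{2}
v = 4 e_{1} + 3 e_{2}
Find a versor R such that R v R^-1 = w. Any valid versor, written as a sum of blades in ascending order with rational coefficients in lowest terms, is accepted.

Reasoning: v^2 = w^2 = -25 since conjugation preserves the quadratic form; R = v + w = \frac{152}{577} e_{1} + \frac{3648}{577} e_{2} is then valid when invertible, keeping its own part and reversing (v - w)/2.
Answer: \frac{152}{577} e_{1} + \frac{3648}{577} e_{2}


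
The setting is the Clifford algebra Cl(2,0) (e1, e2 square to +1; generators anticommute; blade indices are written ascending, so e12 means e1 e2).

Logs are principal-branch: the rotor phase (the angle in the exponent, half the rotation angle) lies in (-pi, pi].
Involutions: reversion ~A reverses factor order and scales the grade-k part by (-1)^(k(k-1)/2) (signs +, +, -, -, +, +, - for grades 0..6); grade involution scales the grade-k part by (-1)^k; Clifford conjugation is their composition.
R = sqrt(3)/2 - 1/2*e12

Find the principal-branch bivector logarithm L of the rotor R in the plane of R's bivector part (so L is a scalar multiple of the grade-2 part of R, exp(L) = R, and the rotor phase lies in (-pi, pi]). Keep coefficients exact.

The scalar part of R is sqrt(3)/2, so the principal-branch rotor phase is pinned; divide the bivector part by its sine to get the unit plane — L is the phase times that plane.
Concretely: cos(phase) = sqrt(3)/2 gives phase = ±pi/6, and since phase/sin(phase) is even the sign is immaterial: L = (phase/sin(phase)) * <R>_2 = (pi/3) * <R>_2.
Answer: -pi/6*e12


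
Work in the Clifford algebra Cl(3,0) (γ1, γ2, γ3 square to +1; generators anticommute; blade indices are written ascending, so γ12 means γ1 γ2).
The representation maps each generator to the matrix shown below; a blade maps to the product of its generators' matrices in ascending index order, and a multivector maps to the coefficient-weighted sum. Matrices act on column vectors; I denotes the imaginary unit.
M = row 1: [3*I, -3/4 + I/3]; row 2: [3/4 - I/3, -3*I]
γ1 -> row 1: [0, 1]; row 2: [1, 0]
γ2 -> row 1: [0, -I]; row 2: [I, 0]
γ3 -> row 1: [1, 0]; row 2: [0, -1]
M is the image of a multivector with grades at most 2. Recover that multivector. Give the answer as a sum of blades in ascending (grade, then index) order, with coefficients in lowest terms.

Method: 1, rho(γ1), rho(γ2), rho(γ3) form a trace-orthogonal basis of the 2x2 complex matrices (tr(X Y) = 2 if X = Y, else 0), so M = m0*1 + m1*rho(γ1) + m2*rho(γ2) + m3*rho(γ3) with m0 = tr(M)/2 = 0, m1 = tr(M rho(γ1))/2 = 0, m2 = tr(M rho(γ2))/2 = -1/3 - 3*I/4, m3 = tr(M rho(γ3))/2 = 3*I.
Multiplying table entries, the bivector images are rho(γ12) = I*rho(γ3), rho(γ13) = -I*rho(γ2), rho(γ23) = I*rho(γ1); with real blade coefficients the real parts of m0..m3 are the coefficients of 1, γ1, γ2, γ3 and the imaginary parts give the bivectors (γ23: Im m1, γ13: -Im m2, γ12: Im m3).
Answer: -1/3*γ2 + 3*γ12 + 3/4*γ13


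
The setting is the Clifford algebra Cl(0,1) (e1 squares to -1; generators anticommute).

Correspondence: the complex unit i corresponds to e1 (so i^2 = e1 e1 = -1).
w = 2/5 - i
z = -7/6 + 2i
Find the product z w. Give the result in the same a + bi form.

In blades: z = -7/6 + 2*e1, w = 2/5 - e1.
Distribute z over w term by term (generator squares from the signature, products reordered to ascending indices): (-7/6)*w = -7/15 + 7/6*e1; (2*e1)*w = 2 + 4/5*e1.
Sum: 23/15 + 59/30*e1; translating back through the correspondence:
Answer: 23/15 + 59/30*i


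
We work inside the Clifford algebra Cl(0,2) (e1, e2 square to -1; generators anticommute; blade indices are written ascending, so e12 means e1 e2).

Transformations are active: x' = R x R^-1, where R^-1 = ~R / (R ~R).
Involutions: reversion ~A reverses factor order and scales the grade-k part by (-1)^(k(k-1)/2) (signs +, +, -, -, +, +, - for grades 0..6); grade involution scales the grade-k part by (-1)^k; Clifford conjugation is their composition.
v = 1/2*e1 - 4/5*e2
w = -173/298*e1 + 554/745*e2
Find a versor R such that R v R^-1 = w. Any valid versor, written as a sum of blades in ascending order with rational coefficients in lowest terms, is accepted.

Construction: equal norms (both -89/100) license R = v + w = -12/149*e1 - 42/745*e2 — nothing changes along that direction, while (v - w)/2 changes sign, so v maps onto w.
Answer: -12/149*e1 - 42/745*e2


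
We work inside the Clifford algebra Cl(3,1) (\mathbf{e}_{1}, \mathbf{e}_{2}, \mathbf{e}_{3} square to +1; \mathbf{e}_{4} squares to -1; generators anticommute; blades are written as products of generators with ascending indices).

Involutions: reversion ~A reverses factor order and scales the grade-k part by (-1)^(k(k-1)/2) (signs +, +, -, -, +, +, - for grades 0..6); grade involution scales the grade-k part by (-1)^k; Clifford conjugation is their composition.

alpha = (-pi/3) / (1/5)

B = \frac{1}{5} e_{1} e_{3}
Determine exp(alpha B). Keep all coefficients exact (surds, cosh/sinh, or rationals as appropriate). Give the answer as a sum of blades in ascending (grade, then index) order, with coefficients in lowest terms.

B^2 = (\frac{1}{5})^2*(e_{1} e_{3})^2 = \frac{1}{25}*(-1) = -\frac{1}{25} (a basis 2-blade squares to minus the product of its generators' squares).
B^2 = -\frac{1}{25} — the series telescopes trigonometrically here: l = \frac{1}{5}, alpha*l = - \frac{\pi}{3}, so exp(alpha B) = cos(- \frac{\pi}{3}) + (sin(- \frac{\pi}{3})/(\frac{1}{5}))*B = \frac{1}{2} + (- \frac{5 \sqrt{3}}{2})*B.
Answer: \frac{1}{2} - \frac{\sqrt{3}}{2} e_{1} e_{3}


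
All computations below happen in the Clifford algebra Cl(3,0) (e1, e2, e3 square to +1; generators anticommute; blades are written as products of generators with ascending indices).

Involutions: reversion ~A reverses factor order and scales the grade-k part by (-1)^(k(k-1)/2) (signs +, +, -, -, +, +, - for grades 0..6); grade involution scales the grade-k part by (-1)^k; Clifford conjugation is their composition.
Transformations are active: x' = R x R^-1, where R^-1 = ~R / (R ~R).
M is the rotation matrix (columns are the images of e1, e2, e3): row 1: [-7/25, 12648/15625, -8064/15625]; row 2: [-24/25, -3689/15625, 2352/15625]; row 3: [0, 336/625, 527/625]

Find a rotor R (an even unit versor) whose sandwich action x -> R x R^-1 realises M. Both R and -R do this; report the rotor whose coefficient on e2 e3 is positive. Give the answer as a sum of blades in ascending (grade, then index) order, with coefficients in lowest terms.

Method: write R = a + b12*e1 e2 + b13*e1 e3 + b23*e2 e3 with a^2 + b12^2 + b13^2 + b23^2 = 1 (so R^-1 = ~R). Expanding the columns R e_j ~R gives tr M = 4a^2 - 1 and, from the antisymmetric part, M21 - M12 = -4a*b12, M13 - M31 = 4a*b13, M32 - M23 = -4a*b23.
Here tr M = 5111/15625, so a^2 = (1 + tr M)/4 = 5184/15625 and a = ±72/125. Taking a = 72/125: M21 - M12 = -27648/15625, M13 - M31 = -8064/15625, M32 - M23 = 6048/15625, giving b12 = 96/125, b13 = -28/125, b23 = -21/125, i.e. R = 72/125 + 96/125*e1 e2 - 28/125*e1 e3 - 21/125*e2 e3.
Its e2 e3 coefficient is negative, so report the other preimage -R.
Answer: -72/125 - 96/125*e1 e2 + 28/125*e1 e3 + 21/125*e2 e3. Recall the cover is two-to-one: with M of trace 5111/15625, both preimages act alike, and the stated e2 e3 sign chooses the sheet.


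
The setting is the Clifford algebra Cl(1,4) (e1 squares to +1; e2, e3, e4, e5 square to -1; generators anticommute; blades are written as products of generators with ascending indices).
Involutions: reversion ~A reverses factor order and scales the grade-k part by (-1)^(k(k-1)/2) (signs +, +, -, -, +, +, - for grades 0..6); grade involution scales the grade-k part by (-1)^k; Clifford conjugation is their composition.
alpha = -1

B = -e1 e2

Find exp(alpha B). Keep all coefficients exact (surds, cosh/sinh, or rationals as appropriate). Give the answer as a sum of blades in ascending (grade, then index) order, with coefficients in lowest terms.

B^2 = (-1)^2*(e1 e2)^2 = 1*(+1) = 1 (a basis 2-blade squares to minus the product of its generators' squares).
B^2 = 1 — the positive square puts this in the hyperbolic regime; l = 1, alpha*l = -1, so exp(alpha B) = cosh(-1) + (sinh(-1)/1)*B = cosh(1) + (-sinh(1))*B.
Answer: cosh(1) + sinh(1)*e1 e2


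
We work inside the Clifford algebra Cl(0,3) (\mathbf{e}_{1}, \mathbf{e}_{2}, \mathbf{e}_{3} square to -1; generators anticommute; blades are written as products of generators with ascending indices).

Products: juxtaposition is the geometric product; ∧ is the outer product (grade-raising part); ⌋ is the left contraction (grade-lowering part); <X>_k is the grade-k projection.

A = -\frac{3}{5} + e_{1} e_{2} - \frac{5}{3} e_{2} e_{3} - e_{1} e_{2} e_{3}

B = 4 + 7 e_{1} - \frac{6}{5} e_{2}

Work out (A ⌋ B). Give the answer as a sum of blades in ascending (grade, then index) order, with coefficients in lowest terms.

step 1: -\frac{12}{5} - \frac{21}{5} e_{1} + \frac{18}{25} e_{2}
Answer: -\frac{12}{5} - \frac{21}{5} e_{1} + \frac{18}{25} e_{2}


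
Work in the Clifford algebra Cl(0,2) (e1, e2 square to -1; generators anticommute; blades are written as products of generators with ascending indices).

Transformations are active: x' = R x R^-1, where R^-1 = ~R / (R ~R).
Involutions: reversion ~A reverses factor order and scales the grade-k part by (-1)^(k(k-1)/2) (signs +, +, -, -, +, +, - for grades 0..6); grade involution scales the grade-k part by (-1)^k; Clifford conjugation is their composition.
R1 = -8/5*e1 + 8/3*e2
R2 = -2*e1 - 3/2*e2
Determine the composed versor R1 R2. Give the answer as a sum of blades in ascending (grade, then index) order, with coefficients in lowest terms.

Distribute over the terms of R1 (each basis-blade product reordered to ascending indices, repeated generators contracted through their squares):
(-8/5*e1) R2 = -16/5 + 12/5*e1 e2
(8/3*e2) R2 = 4 + 16/3*e1 e2
Summing the partial products and collecting blades:
Answer: 4/5 + 116/15*e1 e2


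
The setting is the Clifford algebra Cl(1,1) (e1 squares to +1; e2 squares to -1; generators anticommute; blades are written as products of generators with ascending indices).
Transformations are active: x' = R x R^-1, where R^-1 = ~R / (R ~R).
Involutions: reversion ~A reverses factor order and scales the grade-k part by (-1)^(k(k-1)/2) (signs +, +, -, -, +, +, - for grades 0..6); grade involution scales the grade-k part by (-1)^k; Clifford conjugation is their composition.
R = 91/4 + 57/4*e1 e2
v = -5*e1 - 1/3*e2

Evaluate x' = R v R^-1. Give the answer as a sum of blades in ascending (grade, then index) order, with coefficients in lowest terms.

~R = 91/4 - 57/4*e1 e2, and R ~R = 629/2, so R^-1 = ~R / (629/2).
R v = -109*e1 + 191/3*e2
Answer: -6774/629*e1 + 18010/1887*e2


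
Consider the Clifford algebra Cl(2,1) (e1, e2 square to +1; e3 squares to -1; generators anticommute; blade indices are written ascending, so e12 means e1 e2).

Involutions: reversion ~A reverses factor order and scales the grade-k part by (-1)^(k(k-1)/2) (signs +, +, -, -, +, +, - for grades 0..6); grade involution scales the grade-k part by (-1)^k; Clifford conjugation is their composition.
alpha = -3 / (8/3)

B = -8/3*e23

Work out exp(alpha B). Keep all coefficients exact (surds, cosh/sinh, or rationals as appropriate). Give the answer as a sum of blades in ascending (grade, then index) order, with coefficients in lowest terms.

B^2 = (-8/3)^2*(e23)^2 = 64/9*(+1) = 64/9 (a basis 2-blade squares to minus the product of its generators' squares).
B^2 = 64/9 — hyperbolic case — the even/odd split gives cosh and sinh: l = 8/3, alpha*l = -3, so exp(alpha B) = cosh(-3) + (sinh(-3)/(8/3))*B = cosh(3) + (-3*sinh(3)/8)*B.
Answer: cosh(3) + sinh(3)*e23


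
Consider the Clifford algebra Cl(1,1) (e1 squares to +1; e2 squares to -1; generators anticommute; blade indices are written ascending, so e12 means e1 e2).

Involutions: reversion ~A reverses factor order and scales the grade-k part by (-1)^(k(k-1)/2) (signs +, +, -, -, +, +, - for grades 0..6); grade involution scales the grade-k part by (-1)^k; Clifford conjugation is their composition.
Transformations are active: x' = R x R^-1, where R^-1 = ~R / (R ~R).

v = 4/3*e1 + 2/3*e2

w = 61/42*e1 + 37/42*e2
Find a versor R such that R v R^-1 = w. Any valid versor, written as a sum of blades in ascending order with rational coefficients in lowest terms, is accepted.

Here q(v) = q(w) = 4/3; the classical choice R = v + w = 39/14*e1 + 65/42*e2 then realises v -> w under the sandwich.
Answer: 39/14*e1 + 65/42*e2


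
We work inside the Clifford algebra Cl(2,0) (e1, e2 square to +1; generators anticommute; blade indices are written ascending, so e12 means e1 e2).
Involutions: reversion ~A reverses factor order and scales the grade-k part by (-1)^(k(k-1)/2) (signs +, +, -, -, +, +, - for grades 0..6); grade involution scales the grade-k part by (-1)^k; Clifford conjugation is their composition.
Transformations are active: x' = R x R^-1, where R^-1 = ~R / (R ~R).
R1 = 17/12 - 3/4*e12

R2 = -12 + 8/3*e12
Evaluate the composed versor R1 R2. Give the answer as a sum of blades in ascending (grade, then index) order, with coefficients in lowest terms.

Distribute over the terms of R1 (each basis-blade product reordered to ascending indices, repeated generators contracted through their squares):
(17/12) R2 = -17 + 34/9*e12
(-3/4*e12) R2 = 2 + 9*e12
Summing the partial products and collecting blades:
Answer: -15 + 115/9*e12


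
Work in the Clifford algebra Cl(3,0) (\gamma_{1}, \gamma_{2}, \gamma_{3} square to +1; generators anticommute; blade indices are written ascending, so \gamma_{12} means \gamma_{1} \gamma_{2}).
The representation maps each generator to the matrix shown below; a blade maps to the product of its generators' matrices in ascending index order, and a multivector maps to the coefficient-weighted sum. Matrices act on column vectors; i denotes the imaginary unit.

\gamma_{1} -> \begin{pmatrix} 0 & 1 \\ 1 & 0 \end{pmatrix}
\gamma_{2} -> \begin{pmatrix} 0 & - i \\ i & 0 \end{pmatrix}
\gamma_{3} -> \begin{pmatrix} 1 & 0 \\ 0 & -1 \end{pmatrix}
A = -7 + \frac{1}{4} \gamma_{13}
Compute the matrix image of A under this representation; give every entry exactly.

Bivector images (products of the table entries): rho(\gamma_{13}) = rho(\gamma_{1})rho(\gamma_{3}) = \begin{pmatrix} 0 & -1 \\ 1 & 0 \end{pmatrix}.
M = (-7)*1 + (\frac{1}{4})*rho(\gamma_{13}), summed entrywise (1 is the identity matrix):
Answer: \begin{pmatrix} -7 & - \frac{1}{4} \\ \frac{1}{4} & -7 \end{pmatrix}
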